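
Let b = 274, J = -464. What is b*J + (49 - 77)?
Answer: -127164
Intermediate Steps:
b*J + (49 - 77) = 274*(-464) + (49 - 77) = -127136 - 28 = -127164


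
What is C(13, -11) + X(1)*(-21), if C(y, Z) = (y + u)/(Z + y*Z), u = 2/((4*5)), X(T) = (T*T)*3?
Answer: -97151/1540 ≈ -63.085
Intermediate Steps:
X(T) = 3*T**2 (X(T) = T**2*3 = 3*T**2)
u = 1/10 (u = 2/20 = 2*(1/20) = 1/10 ≈ 0.10000)
C(y, Z) = (1/10 + y)/(Z + Z*y) (C(y, Z) = (y + 1/10)/(Z + y*Z) = (1/10 + y)/(Z + Z*y))
C(13, -11) + X(1)*(-21) = (1/10 + 13)/((-11)*(1 + 13)) + (3*1**2)*(-21) = -1/11*131/10/14 + (3*1)*(-21) = -1/11*1/14*131/10 + 3*(-21) = -131/1540 - 63 = -97151/1540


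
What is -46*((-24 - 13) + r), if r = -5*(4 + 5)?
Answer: 3772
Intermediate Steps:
r = -45 (r = -5*9 = -45)
-46*((-24 - 13) + r) = -46*((-24 - 13) - 45) = -46*(-37 - 45) = -46*(-82) = 3772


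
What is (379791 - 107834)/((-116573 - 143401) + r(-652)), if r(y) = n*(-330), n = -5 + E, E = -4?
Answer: -271957/257004 ≈ -1.0582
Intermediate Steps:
n = -9 (n = -5 - 4 = -9)
r(y) = 2970 (r(y) = -9*(-330) = 2970)
(379791 - 107834)/((-116573 - 143401) + r(-652)) = (379791 - 107834)/((-116573 - 143401) + 2970) = 271957/(-259974 + 2970) = 271957/(-257004) = 271957*(-1/257004) = -271957/257004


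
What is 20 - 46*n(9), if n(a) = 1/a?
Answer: 134/9 ≈ 14.889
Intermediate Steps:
20 - 46*n(9) = 20 - 46/9 = 134/9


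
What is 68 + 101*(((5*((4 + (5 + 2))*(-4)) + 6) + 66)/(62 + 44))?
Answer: -3870/53 ≈ -73.019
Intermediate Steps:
68 + 101*(((5*((4 + (5 + 2))*(-4)) + 6) + 66)/(62 + 44)) = 68 + 101*(((5*((4 + 7)*(-4)) + 6) + 66)/106) = 68 + 101*(((5*(11*(-4)) + 6) + 66)*(1/106)) = 68 + 101*(((5*(-44) + 6) + 66)*(1/106)) = 68 + 101*(((-220 + 6) + 66)*(1/106)) = 68 + 101*((-214 + 66)*(1/106)) = 68 + 101*(-148*1/106) = 68 + 101*(-74/53) = 68 - 7474/53 = -3870/53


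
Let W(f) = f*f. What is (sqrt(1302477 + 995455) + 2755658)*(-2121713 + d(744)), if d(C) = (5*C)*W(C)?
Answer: 5668477257477206 + 4114064414*sqrt(574483) ≈ 5.6716e+15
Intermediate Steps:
W(f) = f**2
d(C) = 5*C**3 (d(C) = (5*C)*C**2 = 5*C**3)
(sqrt(1302477 + 995455) + 2755658)*(-2121713 + d(744)) = (sqrt(1302477 + 995455) + 2755658)*(-2121713 + 5*744**3) = (sqrt(2297932) + 2755658)*(-2121713 + 5*411830784) = (2*sqrt(574483) + 2755658)*(-2121713 + 2059153920) = (2755658 + 2*sqrt(574483))*2057032207 = 5668477257477206 + 4114064414*sqrt(574483)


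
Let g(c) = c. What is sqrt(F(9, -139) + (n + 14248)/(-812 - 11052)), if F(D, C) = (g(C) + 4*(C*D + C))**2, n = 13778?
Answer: sqrt(285719298877477)/2966 ≈ 5699.0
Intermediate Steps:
F(D, C) = (5*C + 4*C*D)**2 (F(D, C) = (C + 4*(C*D + C))**2 = (C + 4*(C + C*D))**2 = (C + (4*C + 4*C*D))**2 = (5*C + 4*C*D)**2)
sqrt(F(9, -139) + (n + 14248)/(-812 - 11052)) = sqrt((-139)**2*(5 + 4*9)**2 + (13778 + 14248)/(-812 - 11052)) = sqrt(19321*(5 + 36)**2 + 28026/(-11864)) = sqrt(19321*41**2 + 28026*(-1/11864)) = sqrt(19321*1681 - 14013/5932) = sqrt(32478601 - 14013/5932) = sqrt(192663047119/5932) = sqrt(285719298877477)/2966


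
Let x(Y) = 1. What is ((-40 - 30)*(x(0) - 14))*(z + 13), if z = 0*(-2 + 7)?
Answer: 11830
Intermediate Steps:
z = 0 (z = 0*5 = 0)
((-40 - 30)*(x(0) - 14))*(z + 13) = ((-40 - 30)*(1 - 14))*(0 + 13) = -70*(-13)*13 = 910*13 = 11830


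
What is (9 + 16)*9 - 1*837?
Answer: -612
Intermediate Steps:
(9 + 16)*9 - 1*837 = 25*9 - 837 = 225 - 837 = -612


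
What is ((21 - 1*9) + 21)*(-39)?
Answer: -1287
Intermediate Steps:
((21 - 1*9) + 21)*(-39) = ((21 - 9) + 21)*(-39) = (12 + 21)*(-39) = 33*(-39) = -1287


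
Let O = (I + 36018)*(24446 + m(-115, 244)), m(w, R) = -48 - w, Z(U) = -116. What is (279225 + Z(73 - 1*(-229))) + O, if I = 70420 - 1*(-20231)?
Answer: 3105316306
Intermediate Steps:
I = 90651 (I = 70420 + 20231 = 90651)
O = 3105037197 (O = (90651 + 36018)*(24446 + (-48 - 1*(-115))) = 126669*(24446 + (-48 + 115)) = 126669*(24446 + 67) = 126669*24513 = 3105037197)
(279225 + Z(73 - 1*(-229))) + O = (279225 - 116) + 3105037197 = 279109 + 3105037197 = 3105316306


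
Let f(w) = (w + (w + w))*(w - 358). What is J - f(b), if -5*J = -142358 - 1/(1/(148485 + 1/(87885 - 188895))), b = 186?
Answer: 77850730229/505050 ≈ 1.5414e+5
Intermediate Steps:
J = 29378051429/505050 (J = -(-142358 - 1/(1/(148485 + 1/(87885 - 188895))))/5 = -(-142358 - 1/(1/(148485 + 1/(-101010))))/5 = -(-142358 - 1/(1/(148485 - 1/101010)))/5 = -(-142358 - 1/(1/(14998469849/101010)))/5 = -(-142358 - 1/101010/14998469849)/5 = -(-142358 - 1*14998469849/101010)/5 = -(-142358 - 14998469849/101010)/5 = -⅕*(-29378051429/101010) = 29378051429/505050 ≈ 58169.)
f(w) = 3*w*(-358 + w) (f(w) = (w + 2*w)*(-358 + w) = (3*w)*(-358 + w) = 3*w*(-358 + w))
J - f(b) = 29378051429/505050 - 3*186*(-358 + 186) = 29378051429/505050 - 3*186*(-172) = 29378051429/505050 - 1*(-95976) = 29378051429/505050 + 95976 = 77850730229/505050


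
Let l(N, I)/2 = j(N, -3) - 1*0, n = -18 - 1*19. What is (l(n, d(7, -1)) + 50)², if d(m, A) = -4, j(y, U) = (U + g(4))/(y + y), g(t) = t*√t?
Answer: 3404025/1369 ≈ 2486.5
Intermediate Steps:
g(t) = t^(3/2)
j(y, U) = (8 + U)/(2*y) (j(y, U) = (U + 4^(3/2))/(y + y) = (U + 8)/((2*y)) = (8 + U)*(1/(2*y)) = (8 + U)/(2*y))
n = -37 (n = -18 - 19 = -37)
l(N, I) = 5/N (l(N, I) = 2*((8 - 3)/(2*N) - 1*0) = 2*((½)*5/N + 0) = 2*(5/(2*N) + 0) = 2*(5/(2*N)) = 5/N)
(l(n, d(7, -1)) + 50)² = (5/(-37) + 50)² = (5*(-1/37) + 50)² = (-5/37 + 50)² = (1845/37)² = 3404025/1369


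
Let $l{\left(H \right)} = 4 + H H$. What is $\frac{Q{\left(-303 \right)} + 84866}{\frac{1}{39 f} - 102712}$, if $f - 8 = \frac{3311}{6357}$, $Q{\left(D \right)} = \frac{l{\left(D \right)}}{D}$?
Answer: $- \frac{1387898561695}{1685771024523} \approx -0.8233$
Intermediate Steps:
$l{\left(H \right)} = 4 + H^{2}$
$Q{\left(D \right)} = \frac{4 + D^{2}}{D}$
$f = \frac{54167}{6357}$ ($f = 8 + \frac{3311}{6357} = \frac{54167}{6357} \approx 8.5208$)
$\frac{Q{\left(-303 \right)} + 84866}{\frac{1}{39 f} - 102712} = \frac{\left(-303 + \frac{4}{-303}\right) + 84866}{\frac{1}{39 \cdot \frac{54167}{6357}} - 102712} = \frac{\left(-303 + 4 \left(- \frac{1}{303}\right)\right) + 84866}{\frac{1}{\frac{54167}{163}} - 102712} = \frac{\left(-303 - \frac{4}{303}\right) + 84866}{\frac{163}{54167} - 102712} = \frac{- \frac{91813}{303} + 84866}{- \frac{5563600741}{54167}} = \frac{25622585}{303} \left(- \frac{54167}{5563600741}\right) = - \frac{1387898561695}{1685771024523}$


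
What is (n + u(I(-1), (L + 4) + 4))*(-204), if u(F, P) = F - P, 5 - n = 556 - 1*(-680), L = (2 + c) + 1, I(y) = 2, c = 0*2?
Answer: 252960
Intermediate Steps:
c = 0
L = 3 (L = (2 + 0) + 1 = 2 + 1 = 3)
n = -1231 (n = 5 - (556 - 1*(-680)) = 5 - (556 + 680) = 5 - 1*1236 = 5 - 1236 = -1231)
(n + u(I(-1), (L + 4) + 4))*(-204) = (-1231 + (2 - ((3 + 4) + 4)))*(-204) = (-1231 + (2 - (7 + 4)))*(-204) = (-1231 + (2 - 1*11))*(-204) = (-1231 + (2 - 11))*(-204) = (-1231 - 9)*(-204) = -1240*(-204) = 252960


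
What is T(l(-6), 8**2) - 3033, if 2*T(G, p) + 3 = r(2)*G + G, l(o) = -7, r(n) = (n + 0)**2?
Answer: -3052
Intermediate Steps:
r(n) = n**2
T(G, p) = -3/2 + 5*G/2 (T(G, p) = -3/2 + (2**2*G + G)/2 = -3/2 + (4*G + G)/2 = -3/2 + (5*G)/2 = -3/2 + 5*G/2)
T(l(-6), 8**2) - 3033 = (-3/2 + (5/2)*(-7)) - 3033 = (-3/2 - 35/2) - 3033 = -19 - 3033 = -3052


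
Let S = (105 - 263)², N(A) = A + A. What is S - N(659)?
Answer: 23646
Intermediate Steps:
N(A) = 2*A
S = 24964 (S = (-158)² = 24964)
S - N(659) = 24964 - 2*659 = 24964 - 1*1318 = 24964 - 1318 = 23646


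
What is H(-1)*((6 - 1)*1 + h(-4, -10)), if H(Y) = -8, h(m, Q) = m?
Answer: -8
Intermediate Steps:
H(-1)*((6 - 1)*1 + h(-4, -10)) = -8*((6 - 1)*1 - 4) = -8*(5*1 - 4) = -8*(5 - 4) = -8*1 = -8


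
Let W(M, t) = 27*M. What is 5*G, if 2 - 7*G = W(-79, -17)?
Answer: 1525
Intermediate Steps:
G = 305 (G = 2/7 - 27*(-79)/7 = 2/7 - ⅐*(-2133) = 2/7 + 2133/7 = 305)
5*G = 5*305 = 1525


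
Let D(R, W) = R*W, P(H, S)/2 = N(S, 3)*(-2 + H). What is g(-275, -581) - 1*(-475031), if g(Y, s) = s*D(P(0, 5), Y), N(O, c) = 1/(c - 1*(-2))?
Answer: 347211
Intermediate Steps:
N(O, c) = 1/(2 + c) (N(O, c) = 1/(c + 2) = 1/(2 + c))
P(H, S) = -⅘ + 2*H/5 (P(H, S) = 2*((-2 + H)/(2 + 3)) = 2*((-2 + H)/5) = 2*(-⅖ + H/5) = -⅘ + 2*H/5)
g(Y, s) = -4*Y*s/5 (g(Y, s) = s*((-⅘ + (⅖)*0)*Y) = s*((-⅘ + 0)*Y) = s*(-4*Y/5) = -4*Y*s/5)
g(-275, -581) - 1*(-475031) = -⅘*(-275)*(-581) - 1*(-475031) = -127820 + 475031 = 347211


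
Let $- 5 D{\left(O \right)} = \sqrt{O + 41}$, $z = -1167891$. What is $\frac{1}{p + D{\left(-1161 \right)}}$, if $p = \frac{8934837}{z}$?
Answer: $- \frac{5797175399315}{78298411552021} + \frac{606208616836 i \sqrt{70}}{78298411552021} \approx -0.074039 + 0.064777 i$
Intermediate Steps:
$p = - \frac{2978279}{389297}$ ($p = \frac{8934837}{-1167891} = 8934837 \left(- \frac{1}{1167891}\right) = - \frac{2978279}{389297} \approx -7.6504$)
$D{\left(O \right)} = - \frac{\sqrt{41 + O}}{5}$ ($D{\left(O \right)} = - \frac{\sqrt{O + 41}}{5} = - \frac{\sqrt{41 + O}}{5}$)
$\frac{1}{p + D{\left(-1161 \right)}} = \frac{1}{- \frac{2978279}{389297} - \frac{\sqrt{41 - 1161}}{5}} = \frac{1}{- \frac{2978279}{389297} - \frac{\sqrt{-1120}}{5}} = \frac{1}{- \frac{2978279}{389297} - \frac{4 i \sqrt{70}}{5}}$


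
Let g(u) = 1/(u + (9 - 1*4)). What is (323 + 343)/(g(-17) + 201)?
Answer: 7992/2411 ≈ 3.3148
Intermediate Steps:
g(u) = 1/(5 + u) (g(u) = 1/(u + (9 - 4)) = 1/(u + 5) = 1/(5 + u))
(323 + 343)/(g(-17) + 201) = (323 + 343)/(1/(5 - 17) + 201) = 666/(1/(-12) + 201) = 666/(-1/12 + 201) = 666/(2411/12) = 666*(12/2411) = 7992/2411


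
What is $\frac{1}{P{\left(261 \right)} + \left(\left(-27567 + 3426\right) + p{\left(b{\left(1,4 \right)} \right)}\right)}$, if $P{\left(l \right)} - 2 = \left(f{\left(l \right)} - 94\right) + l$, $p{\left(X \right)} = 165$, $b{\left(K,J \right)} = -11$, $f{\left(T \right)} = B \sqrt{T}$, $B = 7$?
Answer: $- \frac{3401}{80965780} - \frac{3 \sqrt{29}}{80965780} \approx -4.2205 \cdot 10^{-5}$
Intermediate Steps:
$f{\left(T \right)} = 7 \sqrt{T}$
$P{\left(l \right)} = -92 + l + 7 \sqrt{l}$ ($P{\left(l \right)} = 2 + \left(\left(7 \sqrt{l} - 94\right) + l\right) = 2 + \left(\left(-94 + 7 \sqrt{l}\right) + l\right) = 2 + \left(-94 + l + 7 \sqrt{l}\right) = -92 + l + 7 \sqrt{l}$)
$\frac{1}{P{\left(261 \right)} + \left(\left(-27567 + 3426\right) + p{\left(b{\left(1,4 \right)} \right)}\right)} = \frac{1}{\left(-92 + 261 + 7 \sqrt{261}\right) + \left(\left(-27567 + 3426\right) + 165\right)} = \frac{1}{\left(-92 + 261 + 7 \cdot 3 \sqrt{29}\right) + \left(-24141 + 165\right)} = \frac{1}{\left(-92 + 261 + 21 \sqrt{29}\right) - 23976} = \frac{1}{\left(169 + 21 \sqrt{29}\right) - 23976} = \frac{1}{-23807 + 21 \sqrt{29}}$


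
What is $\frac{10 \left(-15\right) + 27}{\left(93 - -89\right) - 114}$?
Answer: $- \frac{123}{68} \approx -1.8088$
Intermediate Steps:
$\frac{10 \left(-15\right) + 27}{\left(93 - -89\right) - 114} = \frac{-150 + 27}{\left(93 + 89\right) - 114} = \frac{1}{182 - 114} \left(-123\right) = \frac{1}{68} \left(-123\right) = - \frac{123}{68}$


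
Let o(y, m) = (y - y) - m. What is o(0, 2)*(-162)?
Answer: 324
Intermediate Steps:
o(y, m) = -m (o(y, m) = 0 - m = -m)
o(0, 2)*(-162) = -1*2*(-162) = -2*(-162) = 324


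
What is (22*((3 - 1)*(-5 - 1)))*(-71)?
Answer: 18744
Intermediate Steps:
(22*((3 - 1)*(-5 - 1)))*(-71) = (22*(2*(-6)))*(-71) = (22*(-12))*(-71) = -264*(-71) = 18744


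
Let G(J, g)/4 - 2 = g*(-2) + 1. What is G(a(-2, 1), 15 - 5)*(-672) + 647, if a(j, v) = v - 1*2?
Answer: 46343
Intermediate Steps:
a(j, v) = -2 + v (a(j, v) = v - 2 = -2 + v)
G(J, g) = 12 - 8*g (G(J, g) = 8 + 4*(g*(-2) + 1) = 8 + 4*(-2*g + 1) = 8 + 4*(1 - 2*g) = 8 + (4 - 8*g) = 12 - 8*g)
G(a(-2, 1), 15 - 5)*(-672) + 647 = (12 - 8*(15 - 5))*(-672) + 647 = (12 - 8*10)*(-672) + 647 = (12 - 80)*(-672) + 647 = -68*(-672) + 647 = 45696 + 647 = 46343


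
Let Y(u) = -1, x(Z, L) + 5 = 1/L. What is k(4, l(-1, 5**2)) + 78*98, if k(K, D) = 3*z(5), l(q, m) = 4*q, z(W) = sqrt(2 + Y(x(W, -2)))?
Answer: 7647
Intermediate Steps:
x(Z, L) = -5 + 1/L
z(W) = 1 (z(W) = sqrt(2 - 1) = sqrt(1) = 1)
k(K, D) = 3 (k(K, D) = 3*1 = 3)
k(4, l(-1, 5**2)) + 78*98 = 3 + 78*98 = 3 + 7644 = 7647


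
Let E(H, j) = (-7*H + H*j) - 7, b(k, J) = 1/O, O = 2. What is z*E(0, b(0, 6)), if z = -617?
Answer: 4319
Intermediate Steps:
b(k, J) = ½ (b(k, J) = 1/2 = ½)
E(H, j) = -7 - 7*H + H*j
z*E(0, b(0, 6)) = -617*(-7 - 7*0 + 0*(½)) = -617*(-7 + 0 + 0) = -617*(-7) = 4319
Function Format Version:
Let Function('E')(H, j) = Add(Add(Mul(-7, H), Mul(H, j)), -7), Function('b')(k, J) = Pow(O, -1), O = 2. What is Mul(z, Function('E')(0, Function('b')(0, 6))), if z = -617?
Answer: 4319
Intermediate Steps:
Function('b')(k, J) = Rational(1, 2) (Function('b')(k, J) = Pow(2, -1) = Rational(1, 2))
Function('E')(H, j) = Add(-7, Mul(-7, H), Mul(H, j))
Mul(z, Function('E')(0, Function('b')(0, 6))) = Mul(-617, Add(-7, Mul(-7, 0), Mul(0, Rational(1, 2)))) = Mul(-617, Add(-7, 0, 0)) = Mul(-617, -7) = 4319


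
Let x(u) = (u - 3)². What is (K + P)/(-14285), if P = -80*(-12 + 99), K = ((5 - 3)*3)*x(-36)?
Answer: -2166/14285 ≈ -0.15163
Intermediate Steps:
x(u) = (-3 + u)²
K = 9126 (K = ((5 - 3)*3)*(-3 - 36)² = (2*3)*(-39)² = 6*1521 = 9126)
P = -6960 (P = -80*87 = -6960)
(K + P)/(-14285) = (9126 - 6960)/(-14285) = 2166*(-1/14285) = -2166/14285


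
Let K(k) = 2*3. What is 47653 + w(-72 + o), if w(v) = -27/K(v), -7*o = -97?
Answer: 95297/2 ≈ 47649.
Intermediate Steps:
o = 97/7 (o = -⅐*(-97) = 97/7 ≈ 13.857)
K(k) = 6
w(v) = -9/2 (w(v) = -27/6 = -27*⅙ = -9/2)
47653 + w(-72 + o) = 47653 - 9/2 = 95297/2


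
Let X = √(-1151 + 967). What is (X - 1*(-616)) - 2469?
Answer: -1853 + 2*I*√46 ≈ -1853.0 + 13.565*I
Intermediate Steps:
X = 2*I*√46 (X = √(-184) = 2*I*√46 ≈ 13.565*I)
(X - 1*(-616)) - 2469 = (2*I*√46 - 1*(-616)) - 2469 = (2*I*√46 + 616) - 2469 = (616 + 2*I*√46) - 2469 = -1853 + 2*I*√46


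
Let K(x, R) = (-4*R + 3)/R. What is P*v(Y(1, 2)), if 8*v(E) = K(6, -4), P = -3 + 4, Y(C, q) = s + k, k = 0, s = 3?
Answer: -19/32 ≈ -0.59375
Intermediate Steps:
Y(C, q) = 3 (Y(C, q) = 3 + 0 = 3)
P = 1
K(x, R) = (3 - 4*R)/R
v(E) = -19/32 (v(E) = (-4 + 3/(-4))/8 = (-4 + 3*(-¼))/8 = (-4 - ¾)/8 = (⅛)*(-19/4) = -19/32)
P*v(Y(1, 2)) = 1*(-19/32) = -19/32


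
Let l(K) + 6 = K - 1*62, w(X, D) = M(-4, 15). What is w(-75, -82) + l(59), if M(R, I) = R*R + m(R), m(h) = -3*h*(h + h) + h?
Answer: -93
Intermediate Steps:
m(h) = h - 6*h**2 (m(h) = -3*h*2*h + h = -6*h**2 + h = h - 6*h**2)
M(R, I) = R**2 + R*(1 - 6*R) (M(R, I) = R*R + R*(1 - 6*R) = R**2 + R*(1 - 6*R))
w(X, D) = -84 (w(X, D) = -4*(1 - 5*(-4)) = -4*(1 + 20) = -4*21 = -84)
l(K) = -68 + K (l(K) = -6 + (K - 1*62) = -6 + (K - 62) = -6 + (-62 + K) = -68 + K)
w(-75, -82) + l(59) = -84 + (-68 + 59) = -84 - 9 = -93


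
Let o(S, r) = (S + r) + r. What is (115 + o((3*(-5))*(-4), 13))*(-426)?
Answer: -85626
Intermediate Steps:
o(S, r) = S + 2*r
(115 + o((3*(-5))*(-4), 13))*(-426) = (115 + ((3*(-5))*(-4) + 2*13))*(-426) = (115 + (-15*(-4) + 26))*(-426) = (115 + (60 + 26))*(-426) = (115 + 86)*(-426) = 201*(-426) = -85626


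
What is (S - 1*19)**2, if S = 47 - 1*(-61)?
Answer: 7921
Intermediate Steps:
S = 108 (S = 47 + 61 = 108)
(S - 1*19)**2 = (108 - 1*19)**2 = (108 - 19)**2 = 89**2 = 7921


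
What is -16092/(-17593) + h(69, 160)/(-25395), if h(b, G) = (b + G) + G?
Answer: 401812663/446774235 ≈ 0.89936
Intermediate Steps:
h(b, G) = b + 2*G (h(b, G) = (G + b) + G = b + 2*G)
-16092/(-17593) + h(69, 160)/(-25395) = -16092/(-17593) + (69 + 2*160)/(-25395) = -16092*(-1/17593) + (69 + 320)*(-1/25395) = 16092/17593 + 389*(-1/25395) = 16092/17593 - 389/25395 = 401812663/446774235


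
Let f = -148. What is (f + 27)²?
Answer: 14641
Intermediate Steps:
(f + 27)² = (-148 + 27)² = (-121)² = 14641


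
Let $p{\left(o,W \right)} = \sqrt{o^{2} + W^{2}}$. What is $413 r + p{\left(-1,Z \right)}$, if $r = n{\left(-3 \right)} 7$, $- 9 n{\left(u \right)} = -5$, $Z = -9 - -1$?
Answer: $\frac{14455}{9} + \sqrt{65} \approx 1614.2$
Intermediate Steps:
$Z = -8$ ($Z = -9 + 1 = -8$)
$p{\left(o,W \right)} = \sqrt{W^{2} + o^{2}}$
$n{\left(u \right)} = \frac{5}{9}$ ($n{\left(u \right)} = \left(- \frac{1}{9}\right) \left(-5\right) = \frac{5}{9}$)
$r = \frac{35}{9}$ ($r = \frac{5}{9} \cdot 7 = \frac{35}{9} \approx 3.8889$)
$413 r + p{\left(-1,Z \right)} = 413 \cdot \frac{35}{9} + \sqrt{\left(-8\right)^{2} + \left(-1\right)^{2}} = \frac{14455}{9} + \sqrt{64 + 1} = \frac{14455}{9} + \sqrt{65}$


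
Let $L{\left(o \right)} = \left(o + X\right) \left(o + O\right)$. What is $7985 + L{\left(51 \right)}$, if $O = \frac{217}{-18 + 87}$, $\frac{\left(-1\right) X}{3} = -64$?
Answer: $\frac{486271}{23} \approx 21142.0$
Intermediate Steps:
$X = 192$ ($X = \left(-3\right) \left(-64\right) = 192$)
$O = \frac{217}{69} \approx 3.1449$
$L{\left(o \right)} = \left(192 + o\right) \left(\frac{217}{69} + o\right)$ ($L{\left(o \right)} = \left(o + 192\right) \left(o + \frac{217}{69}\right) = \left(192 + o\right) \left(\frac{217}{69} + o\right)$)
$7985 + L{\left(51 \right)} = 7985 + \left(\frac{13888}{23} + 51^{2} + \frac{13465}{69} \cdot 51\right) = 7985 + \left(\frac{13888}{23} + 2601 + \frac{228905}{23}\right) = 7985 + \frac{302616}{23} = \frac{486271}{23}$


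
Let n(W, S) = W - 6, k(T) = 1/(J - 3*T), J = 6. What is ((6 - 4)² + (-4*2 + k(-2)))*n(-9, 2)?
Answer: 235/4 ≈ 58.750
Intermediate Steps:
k(T) = 1/(6 - 3*T)
n(W, S) = -6 + W
((6 - 4)² + (-4*2 + k(-2)))*n(-9, 2) = ((6 - 4)² + (-4*2 - 1/(-6 + 3*(-2))))*(-6 - 9) = (2² + (-8 - 1/(-6 - 6)))*(-15) = (4 + (-8 - 1/(-12)))*(-15) = (4 + (-8 - 1*(-1/12)))*(-15) = (4 + (-8 + 1/12))*(-15) = (4 - 95/12)*(-15) = -47/12*(-15) = 235/4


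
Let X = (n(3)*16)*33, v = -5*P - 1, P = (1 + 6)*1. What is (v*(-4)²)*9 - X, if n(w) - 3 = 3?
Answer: -8352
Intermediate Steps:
P = 7 (P = 7*1 = 7)
n(w) = 6 (n(w) = 3 + 3 = 6)
v = -36 (v = -5*7 - 1 = -35 - 1 = -36)
X = 3168 (X = (6*16)*33 = 96*33 = 3168)
(v*(-4)²)*9 - X = -36*(-4)²*9 - 1*3168 = -36*16*9 - 3168 = -576*9 - 3168 = -5184 - 3168 = -8352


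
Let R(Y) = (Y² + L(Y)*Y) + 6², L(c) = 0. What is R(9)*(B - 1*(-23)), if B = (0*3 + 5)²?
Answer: 5616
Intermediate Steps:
B = 25 (B = (0 + 5)² = 5² = 25)
R(Y) = 36 + Y² (R(Y) = (Y² + 0*Y) + 6² = (Y² + 0) + 36 = Y² + 36 = 36 + Y²)
R(9)*(B - 1*(-23)) = (36 + 9²)*(25 - 1*(-23)) = (36 + 81)*(25 + 23) = 117*48 = 5616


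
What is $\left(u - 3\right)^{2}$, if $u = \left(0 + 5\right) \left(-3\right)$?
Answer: $324$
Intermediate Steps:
$u = -15$ ($u = 5 \left(-3\right) = -15$)
$\left(u - 3\right)^{2} = \left(-15 - 3\right)^{2} = \left(-18\right)^{2} = 324$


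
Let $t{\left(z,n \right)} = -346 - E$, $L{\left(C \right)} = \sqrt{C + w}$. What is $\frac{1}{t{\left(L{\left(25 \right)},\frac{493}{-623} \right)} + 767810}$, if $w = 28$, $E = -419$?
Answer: $\frac{1}{767883} \approx 1.3023 \cdot 10^{-6}$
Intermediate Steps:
$L{\left(C \right)} = \sqrt{28 + C}$ ($L{\left(C \right)} = \sqrt{C + 28} = \sqrt{28 + C}$)
$t{\left(z,n \right)} = 73$ ($t{\left(z,n \right)} = -346 - -419 = -346 + 419 = 73$)
$\frac{1}{t{\left(L{\left(25 \right)},\frac{493}{-623} \right)} + 767810} = \frac{1}{73 + 767810} = \frac{1}{767883}$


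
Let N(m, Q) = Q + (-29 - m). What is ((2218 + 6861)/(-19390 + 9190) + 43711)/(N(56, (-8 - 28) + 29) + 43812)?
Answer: 445843121/445944000 ≈ 0.99977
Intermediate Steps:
N(m, Q) = -29 + Q - m
((2218 + 6861)/(-19390 + 9190) + 43711)/(N(56, (-8 - 28) + 29) + 43812) = ((2218 + 6861)/(-19390 + 9190) + 43711)/((-29 + ((-8 - 28) + 29) - 1*56) + 43812) = (9079/(-10200) + 43711)/((-29 + (-36 + 29) - 56) + 43812) = (9079*(-1/10200) + 43711)/((-29 - 7 - 56) + 43812) = (-9079/10200 + 43711)/(-92 + 43812) = (445843121/10200)/43720 = (445843121/10200)*(1/43720) = 445843121/445944000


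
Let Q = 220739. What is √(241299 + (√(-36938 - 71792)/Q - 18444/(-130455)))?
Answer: √(22232733740514093734189655 + 417405358021275*I*√108730)/9598835415 ≈ 491.22 + 1.5205e-6*I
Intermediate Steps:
√(241299 + (√(-36938 - 71792)/Q - 18444/(-130455))) = √(241299 + (√(-36938 - 71792)/220739 - 18444/(-130455))) = √(241299 + (√(-108730)*(1/220739) - 18444*(-1/130455))) = √(241299 + ((I*√108730)*(1/220739) + 6148/43485)) = √(241299 + (I*√108730/220739 + 6148/43485)) = √(241299 + (6148/43485 + I*√108730/220739)) = √(10492893163/43485 + I*√108730/220739)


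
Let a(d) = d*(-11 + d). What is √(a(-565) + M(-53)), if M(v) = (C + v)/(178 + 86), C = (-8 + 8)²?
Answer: √5670463062/132 ≈ 570.47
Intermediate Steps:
C = 0 (C = 0² = 0)
M(v) = v/264 (M(v) = (0 + v)/(178 + 86) = v/264)
√(a(-565) + M(-53)) = √(-565*(-11 - 565) + (1/264)*(-53)) = √(-565*(-576) - 53/264) = √(325440 - 53/264) = √(85916107/264) = √5670463062/132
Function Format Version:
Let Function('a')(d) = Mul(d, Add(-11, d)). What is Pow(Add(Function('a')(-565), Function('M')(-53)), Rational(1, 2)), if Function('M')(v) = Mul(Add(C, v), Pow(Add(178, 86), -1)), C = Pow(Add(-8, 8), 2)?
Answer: Mul(Rational(1, 132), Pow(5670463062, Rational(1, 2))) ≈ 570.47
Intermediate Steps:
C = 0 (C = Pow(0, 2) = 0)
Function('M')(v) = Mul(Rational(1, 264), v) (Function('M')(v) = Mul(Add(0, v), Pow(Add(178, 86), -1)) = Mul(v, Pow(264, -1)) = Mul(v, Rational(1, 264)) = Mul(Rational(1, 264), v))
Pow(Add(Function('a')(-565), Function('M')(-53)), Rational(1, 2)) = Pow(Add(Mul(-565, Add(-11, -565)), Mul(Rational(1, 264), -53)), Rational(1, 2)) = Pow(Add(Mul(-565, -576), Rational(-53, 264)), Rational(1, 2)) = Pow(Add(325440, Rational(-53, 264)), Rational(1, 2)) = Pow(Rational(85916107, 264), Rational(1, 2)) = Mul(Rational(1, 132), Pow(5670463062, Rational(1, 2)))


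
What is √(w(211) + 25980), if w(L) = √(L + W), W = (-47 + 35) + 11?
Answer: √(25980 + √210) ≈ 161.23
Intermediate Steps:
W = -1 (W = -12 + 11 = -1)
w(L) = √(-1 + L) (w(L) = √(L - 1) = √(-1 + L))
√(w(211) + 25980) = √(√(-1 + 211) + 25980) = √(√210 + 25980) = √(25980 + √210)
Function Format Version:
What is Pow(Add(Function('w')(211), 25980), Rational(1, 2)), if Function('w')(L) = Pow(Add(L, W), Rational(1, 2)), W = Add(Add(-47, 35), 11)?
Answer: Pow(Add(25980, Pow(210, Rational(1, 2))), Rational(1, 2)) ≈ 161.23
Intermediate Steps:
W = -1 (W = Add(-12, 11) = -1)
Function('w')(L) = Pow(Add(-1, L), Rational(1, 2)) (Function('w')(L) = Pow(Add(L, -1), Rational(1, 2)) = Pow(Add(-1, L), Rational(1, 2)))
Pow(Add(Function('w')(211), 25980), Rational(1, 2)) = Pow(Add(Pow(Add(-1, 211), Rational(1, 2)), 25980), Rational(1, 2)) = Pow(Add(Pow(210, Rational(1, 2)), 25980), Rational(1, 2)) = Pow(Add(25980, Pow(210, Rational(1, 2))), Rational(1, 2))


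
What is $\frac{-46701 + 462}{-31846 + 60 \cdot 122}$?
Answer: $\frac{46239}{24526} \approx 1.8853$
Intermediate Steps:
$\frac{-46701 + 462}{-31846 + 60 \cdot 122} = - \frac{46239}{-31846 + 7320} = - \frac{46239}{-24526} = \left(-46239\right) \left(- \frac{1}{24526}\right) = \frac{46239}{24526}$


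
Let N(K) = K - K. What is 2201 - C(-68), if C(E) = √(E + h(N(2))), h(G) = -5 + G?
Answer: 2201 - I*√73 ≈ 2201.0 - 8.544*I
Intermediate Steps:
N(K) = 0
C(E) = √(-5 + E) (C(E) = √(E + (-5 + 0)) = √(E - 5) = √(-5 + E))
2201 - C(-68) = 2201 - √(-5 - 68) = 2201 - √(-73) = 2201 - I*√73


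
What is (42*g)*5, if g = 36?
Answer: 7560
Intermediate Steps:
(42*g)*5 = (42*36)*5 = 1512*5 = 7560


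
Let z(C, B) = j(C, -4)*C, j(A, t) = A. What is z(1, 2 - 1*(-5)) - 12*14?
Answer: -167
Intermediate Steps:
z(C, B) = C² (z(C, B) = C*C = C²)
z(1, 2 - 1*(-5)) - 12*14 = 1² - 12*14 = 1 - 168 = -167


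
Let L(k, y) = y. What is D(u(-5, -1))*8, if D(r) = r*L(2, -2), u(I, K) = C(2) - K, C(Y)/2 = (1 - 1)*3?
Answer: -16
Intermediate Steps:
C(Y) = 0 (C(Y) = 2*((1 - 1)*3) = 2*(0*3) = 2*0 = 0)
u(I, K) = -K (u(I, K) = 0 - K = -K)
D(r) = -2*r (D(r) = r*(-2) = -2*r)
D(u(-5, -1))*8 = -(-2)*(-1)*8 = -2*1*8 = -2*8 = -16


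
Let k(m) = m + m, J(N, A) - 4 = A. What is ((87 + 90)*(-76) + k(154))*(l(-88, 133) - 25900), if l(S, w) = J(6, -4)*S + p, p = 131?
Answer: 338707736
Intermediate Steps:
J(N, A) = 4 + A
k(m) = 2*m
l(S, w) = 131 (l(S, w) = (4 - 4)*S + 131 = 0*S + 131 = 0 + 131 = 131)
((87 + 90)*(-76) + k(154))*(l(-88, 133) - 25900) = ((87 + 90)*(-76) + 2*154)*(131 - 25900) = (177*(-76) + 308)*(-25769) = (-13452 + 308)*(-25769) = -13144*(-25769) = 338707736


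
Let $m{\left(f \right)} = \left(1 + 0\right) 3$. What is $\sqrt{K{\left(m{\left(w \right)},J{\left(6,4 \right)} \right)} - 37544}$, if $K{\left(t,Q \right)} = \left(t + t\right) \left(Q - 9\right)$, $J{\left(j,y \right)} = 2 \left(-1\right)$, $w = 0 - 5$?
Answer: $i \sqrt{37610} \approx 193.93 i$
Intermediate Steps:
$w = -5$ ($w = 0 - 5 = -5$)
$J{\left(j,y \right)} = -2$
$m{\left(f \right)} = 3$ ($m{\left(f \right)} = 1 \cdot 3 = 3$)
$K{\left(t,Q \right)} = 2 t \left(-9 + Q\right)$
$\sqrt{K{\left(m{\left(w \right)},J{\left(6,4 \right)} \right)} - 37544} = \sqrt{2 \cdot 3 \left(-9 - 2\right) - 37544} = \sqrt{2 \cdot 3 \left(-11\right) - 37544} = \sqrt{-66 - 37544} = \sqrt{-37610} = i \sqrt{37610}$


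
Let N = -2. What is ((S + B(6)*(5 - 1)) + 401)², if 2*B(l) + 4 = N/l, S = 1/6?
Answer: 616225/4 ≈ 1.5406e+5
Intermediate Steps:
S = ⅙ ≈ 0.16667
B(l) = -2 - 1/l (B(l) = -2 + (-2/l)/2 = -2 - 1/l)
((S + B(6)*(5 - 1)) + 401)² = ((⅙ + (-2 - 1/6)*(5 - 1)) + 401)² = ((⅙ + (-2 - 1*⅙)*4) + 401)² = ((⅙ + (-2 - ⅙)*4) + 401)² = ((⅙ - 13/6*4) + 401)² = ((⅙ - 26/3) + 401)² = (-17/2 + 401)² = (785/2)² = 616225/4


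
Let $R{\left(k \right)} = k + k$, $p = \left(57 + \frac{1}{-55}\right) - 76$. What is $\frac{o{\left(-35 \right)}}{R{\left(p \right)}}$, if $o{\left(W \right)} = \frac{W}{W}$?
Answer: $- \frac{55}{2092} \approx -0.026291$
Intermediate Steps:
$p = - \frac{1046}{55}$ ($p = \left(57 - \frac{1}{55}\right) - 76 = \frac{3134}{55} - 76 = - \frac{1046}{55} \approx -19.018$)
$R{\left(k \right)} = 2 k$
$o{\left(W \right)} = 1$
$\frac{o{\left(-35 \right)}}{R{\left(p \right)}} = 1 \frac{1}{2 \left(- \frac{1046}{55}\right)} = 1 \frac{1}{- \frac{2092}{55}} = 1 \left(- \frac{55}{2092}\right) = - \frac{55}{2092}$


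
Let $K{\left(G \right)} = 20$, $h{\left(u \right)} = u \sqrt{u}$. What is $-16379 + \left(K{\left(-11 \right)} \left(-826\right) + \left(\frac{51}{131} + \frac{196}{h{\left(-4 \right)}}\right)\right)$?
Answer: $- \frac{4309718}{131} + \frac{49 i}{2} \approx -32899.0 + 24.5 i$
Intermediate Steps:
$h{\left(u \right)} = u^{\frac{3}{2}}$
$-16379 + \left(K{\left(-11 \right)} \left(-826\right) + \left(\frac{51}{131} + \frac{196}{h{\left(-4 \right)}}\right)\right) = -16379 + \left(20 \left(-826\right) + \left(\frac{51}{131} + \frac{196}{\left(-4\right)^{\frac{3}{2}}}\right)\right) = -16379 - \left(\frac{2164069}{131} - 196 \frac{i}{8}\right) = -16379 - \left(\frac{2164069}{131} - \frac{49 i}{2}\right) = - \frac{4309718}{131} + \frac{49 i}{2}$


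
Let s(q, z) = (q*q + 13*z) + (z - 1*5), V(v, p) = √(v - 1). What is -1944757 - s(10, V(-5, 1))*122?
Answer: -1956347 - 1708*I*√6 ≈ -1.9563e+6 - 4183.7*I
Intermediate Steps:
V(v, p) = √(-1 + v)
s(q, z) = -5 + q² + 14*z (s(q, z) = (q² + 13*z) + (z - 5) = (q² + 13*z) + (-5 + z) = -5 + q² + 14*z)
-1944757 - s(10, V(-5, 1))*122 = -1944757 - (-5 + 10² + 14*√(-1 - 5))*122 = -1944757 - (-5 + 100 + 14*√(-6))*122 = -1944757 - (-5 + 100 + 14*(I*√6))*122 = -1944757 - (-5 + 100 + 14*I*√6)*122 = -1944757 - (95 + 14*I*√6)*122 = -1944757 - (11590 + 1708*I*√6) = -1944757 + (-11590 - 1708*I*√6) = -1956347 - 1708*I*√6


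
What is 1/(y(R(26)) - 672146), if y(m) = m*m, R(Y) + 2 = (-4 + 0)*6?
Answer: -1/671470 ≈ -1.4893e-6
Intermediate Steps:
R(Y) = -26 (R(Y) = -2 + (-4 + 0)*6 = -2 - 4*6 = -2 - 24 = -26)
y(m) = m**2
1/(y(R(26)) - 672146) = 1/((-26)**2 - 672146) = 1/(676 - 672146) = 1/(-671470) = -1/671470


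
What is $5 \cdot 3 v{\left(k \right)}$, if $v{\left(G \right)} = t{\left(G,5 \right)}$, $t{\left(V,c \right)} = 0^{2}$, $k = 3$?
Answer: $0$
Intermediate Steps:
$t{\left(V,c \right)} = 0$
$v{\left(G \right)} = 0$
$5 \cdot 3 v{\left(k \right)} = 5 \cdot 3 \cdot 0 = 15 \cdot 0 = 0$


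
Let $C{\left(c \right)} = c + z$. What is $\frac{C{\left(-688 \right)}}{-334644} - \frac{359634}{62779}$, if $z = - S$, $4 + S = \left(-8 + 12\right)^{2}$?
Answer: $- \frac{30076353749}{5252153919} \approx -5.7265$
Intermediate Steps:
$S = 12$ ($S = -4 + \left(-8 + 12\right)^{2} = -4 + 4^{2} = -4 + 16 = 12$)
$z = -12$ ($z = \left(-1\right) 12 = -12$)
$C{\left(c \right)} = -12 + c$ ($C{\left(c \right)} = c - 12 = -12 + c$)
$\frac{C{\left(-688 \right)}}{-334644} - \frac{359634}{62779} = \frac{-12 - 688}{-334644} - \frac{359634}{62779} = \left(-700\right) \left(- \frac{1}{334644}\right) - \frac{359634}{62779} = \frac{175}{83661} - \frac{359634}{62779} = - \frac{30076353749}{5252153919}$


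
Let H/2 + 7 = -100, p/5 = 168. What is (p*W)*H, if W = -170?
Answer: 30559200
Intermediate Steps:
p = 840 (p = 5*168 = 840)
H = -214 (H = -14 + 2*(-100) = -14 - 200 = -214)
(p*W)*H = (840*(-170))*(-214) = -142800*(-214) = 30559200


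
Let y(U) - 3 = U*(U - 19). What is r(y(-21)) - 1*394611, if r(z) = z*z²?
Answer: 598682496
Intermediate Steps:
y(U) = 3 + U*(-19 + U) (y(U) = 3 + U*(U - 19) = 3 + U*(-19 + U))
r(z) = z³
r(y(-21)) - 1*394611 = (3 + (-21)² - 19*(-21))³ - 1*394611 = (3 + 441 + 399)³ - 394611 = 843³ - 394611 = 599077107 - 394611 = 598682496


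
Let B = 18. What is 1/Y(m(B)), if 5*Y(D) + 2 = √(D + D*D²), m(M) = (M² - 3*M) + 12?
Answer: 5/11213023 + 25*√897042/22426046 ≈ 0.0010563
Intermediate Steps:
m(M) = 12 + M² - 3*M
Y(D) = -⅖ + √(D + D³)/5 (Y(D) = -⅖ + √(D + D*D²)/5 = -⅖ + √(D + D³)/5)
1/Y(m(B)) = 1/(-⅖ + √((12 + 18² - 3*18)*(1 + (12 + 18² - 3*18)²))/5) = 1/(-⅖ + √((12 + 324 - 54)*(1 + (12 + 324 - 54)²))/5) = 1/(-⅖ + √(282*(1 + 282²))/5) = 1/(-⅖ + √(282*(1 + 79524))/5) = 1/(-⅖ + √(282*79525)/5) = 1/(-⅖ + √22426050/5) = 1/(-⅖ + (5*√897042)/5) = 1/(-⅖ + √897042)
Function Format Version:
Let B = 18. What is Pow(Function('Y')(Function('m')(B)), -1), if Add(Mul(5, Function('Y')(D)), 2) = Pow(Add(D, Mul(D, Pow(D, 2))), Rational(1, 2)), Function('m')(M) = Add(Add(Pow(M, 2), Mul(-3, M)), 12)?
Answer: Add(Rational(5, 11213023), Mul(Rational(25, 22426046), Pow(897042, Rational(1, 2)))) ≈ 0.0010563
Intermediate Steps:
Function('m')(M) = Add(12, Pow(M, 2), Mul(-3, M))
Function('Y')(D) = Add(Rational(-2, 5), Mul(Rational(1, 5), Pow(Add(D, Pow(D, 3)), Rational(1, 2)))) (Function('Y')(D) = Add(Rational(-2, 5), Mul(Rational(1, 5), Pow(Add(D, Mul(D, Pow(D, 2))), Rational(1, 2)))) = Add(Rational(-2, 5), Mul(Rational(1, 5), Pow(Add(D, Pow(D, 3)), Rational(1, 2)))))
Pow(Function('Y')(Function('m')(B)), -1) = Pow(Add(Rational(-2, 5), Mul(Rational(1, 5), Pow(Mul(Add(12, Pow(18, 2), Mul(-3, 18)), Add(1, Pow(Add(12, Pow(18, 2), Mul(-3, 18)), 2))), Rational(1, 2)))), -1) = Pow(Add(Rational(-2, 5), Mul(Rational(1, 5), Pow(Mul(Add(12, 324, -54), Add(1, Pow(Add(12, 324, -54), 2))), Rational(1, 2)))), -1) = Pow(Add(Rational(-2, 5), Mul(Rational(1, 5), Pow(Mul(282, Add(1, Pow(282, 2))), Rational(1, 2)))), -1) = Pow(Add(Rational(-2, 5), Mul(Rational(1, 5), Pow(Mul(282, Add(1, 79524)), Rational(1, 2)))), -1) = Pow(Add(Rational(-2, 5), Mul(Rational(1, 5), Pow(Mul(282, 79525), Rational(1, 2)))), -1) = Pow(Add(Rational(-2, 5), Mul(Rational(1, 5), Pow(22426050, Rational(1, 2)))), -1) = Pow(Add(Rational(-2, 5), Mul(Rational(1, 5), Mul(5, Pow(897042, Rational(1, 2))))), -1) = Pow(Add(Rational(-2, 5), Pow(897042, Rational(1, 2))), -1)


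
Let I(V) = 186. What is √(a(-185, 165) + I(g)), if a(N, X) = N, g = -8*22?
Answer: 1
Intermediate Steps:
g = -176
√(a(-185, 165) + I(g)) = √(-185 + 186) = √1 = 1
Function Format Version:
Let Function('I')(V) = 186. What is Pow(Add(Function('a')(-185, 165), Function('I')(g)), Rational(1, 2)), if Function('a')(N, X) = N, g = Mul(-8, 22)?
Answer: 1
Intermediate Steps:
g = -176
Pow(Add(Function('a')(-185, 165), Function('I')(g)), Rational(1, 2)) = Pow(Add(-185, 186), Rational(1, 2)) = Pow(1, Rational(1, 2)) = 1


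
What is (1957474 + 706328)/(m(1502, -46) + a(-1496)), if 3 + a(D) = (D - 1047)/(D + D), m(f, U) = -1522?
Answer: -7970095584/4560257 ≈ -1747.7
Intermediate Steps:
a(D) = -3 + (-1047 + D)/(2*D) (a(D) = -3 + (D - 1047)/(D + D) = -3 + (-1047 + D)/((2*D)) = -3 + (-1047 + D)*(1/(2*D)) = -3 + (-1047 + D)/(2*D))
(1957474 + 706328)/(m(1502, -46) + a(-1496)) = (1957474 + 706328)/(-1522 + (½)*(-1047 - 5*(-1496))/(-1496)) = 2663802/(-1522 + (½)*(-1/1496)*(-1047 + 7480)) = 2663802/(-1522 + (½)*(-1/1496)*6433) = 2663802/(-1522 - 6433/2992) = 2663802/(-4560257/2992) = 2663802*(-2992/4560257) = -7970095584/4560257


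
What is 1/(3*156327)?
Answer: 1/468981 ≈ 2.1323e-6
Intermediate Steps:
1/(3*156327) = 1/468981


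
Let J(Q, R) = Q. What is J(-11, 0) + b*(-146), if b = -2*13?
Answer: 3785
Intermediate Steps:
b = -26
J(-11, 0) + b*(-146) = -11 - 26*(-146) = -11 + 3796 = 3785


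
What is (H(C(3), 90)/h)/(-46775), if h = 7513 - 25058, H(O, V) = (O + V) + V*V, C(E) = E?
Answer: 8193/820667375 ≈ 9.9833e-6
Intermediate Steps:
H(O, V) = O + V + V² (H(O, V) = (O + V) + V² = O + V + V²)
h = -17545
(H(C(3), 90)/h)/(-46775) = ((3 + 90 + 90²)/(-17545))/(-46775) = ((3 + 90 + 8100)*(-1/17545))*(-1/46775) = (8193*(-1/17545))*(-1/46775) = -8193/17545*(-1/46775) = 8193/820667375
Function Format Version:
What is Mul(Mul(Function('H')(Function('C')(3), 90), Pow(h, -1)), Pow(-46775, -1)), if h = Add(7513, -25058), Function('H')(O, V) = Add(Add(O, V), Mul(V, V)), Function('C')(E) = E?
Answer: Rational(8193, 820667375) ≈ 9.9833e-6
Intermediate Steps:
Function('H')(O, V) = Add(O, V, Pow(V, 2)) (Function('H')(O, V) = Add(Add(O, V), Pow(V, 2)) = Add(O, V, Pow(V, 2)))
h = -17545
Mul(Mul(Function('H')(Function('C')(3), 90), Pow(h, -1)), Pow(-46775, -1)) = Mul(Mul(Add(3, 90, Pow(90, 2)), Pow(-17545, -1)), Pow(-46775, -1)) = Mul(Mul(Add(3, 90, 8100), Rational(-1, 17545)), Rational(-1, 46775)) = Mul(Mul(8193, Rational(-1, 17545)), Rational(-1, 46775)) = Mul(Rational(-8193, 17545), Rational(-1, 46775)) = Rational(8193, 820667375)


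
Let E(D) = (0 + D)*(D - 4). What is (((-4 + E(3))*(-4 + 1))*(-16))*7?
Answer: -2352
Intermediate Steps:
E(D) = D*(-4 + D)
(((-4 + E(3))*(-4 + 1))*(-16))*7 = (((-4 + 3*(-4 + 3))*(-4 + 1))*(-16))*7 = (((-4 + 3*(-1))*(-3))*(-16))*7 = (((-4 - 3)*(-3))*(-16))*7 = (-7*(-3)*(-16))*7 = (21*(-16))*7 = -336*7 = -2352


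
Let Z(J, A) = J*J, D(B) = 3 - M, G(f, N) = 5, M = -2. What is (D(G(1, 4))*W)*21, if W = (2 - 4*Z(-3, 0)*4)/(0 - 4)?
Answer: 7455/2 ≈ 3727.5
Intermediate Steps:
D(B) = 5 (D(B) = 3 - 1*(-2) = 3 + 2 = 5)
Z(J, A) = J²
W = 71/2 (W = (2 - 4*(-3)²*4)/(0 - 4) = (2 - 4*9*4)/(-4) = (2 - 36*4)*(-¼) = (2 - 144)*(-¼) = -142*(-¼) = 71/2 ≈ 35.500)
(D(G(1, 4))*W)*21 = (5*(71/2))*21 = (355/2)*21 = 7455/2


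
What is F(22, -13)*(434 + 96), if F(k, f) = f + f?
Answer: -13780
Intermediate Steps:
F(k, f) = 2*f
F(22, -13)*(434 + 96) = (2*(-13))*(434 + 96) = -26*530 = -13780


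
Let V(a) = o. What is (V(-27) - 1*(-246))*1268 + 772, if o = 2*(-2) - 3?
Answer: 303824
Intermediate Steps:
o = -7 (o = -4 - 3 = -7)
V(a) = -7
(V(-27) - 1*(-246))*1268 + 772 = (-7 - 1*(-246))*1268 + 772 = (-7 + 246)*1268 + 772 = 239*1268 + 772 = 303052 + 772 = 303824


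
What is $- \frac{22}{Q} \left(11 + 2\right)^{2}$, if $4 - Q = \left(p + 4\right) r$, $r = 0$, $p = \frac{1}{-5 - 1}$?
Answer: $- \frac{1859}{2} \approx -929.5$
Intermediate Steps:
$p = - \frac{1}{6}$ ($p = \frac{1}{-5 - 1} = \frac{1}{-6} = - \frac{1}{6} \approx -0.16667$)
$Q = 4$ ($Q = 4 - \left(- \frac{1}{6} + 4\right) 0 = 4 - \frac{23}{6} \cdot 0 = 4 - 0 = 4 + 0 = 4$)
$- \frac{22}{Q} \left(11 + 2\right)^{2} = - \frac{22}{4} \left(11 + 2\right)^{2} = \left(-22\right) \frac{1}{4} \cdot 13^{2} = \left(- \frac{11}{2}\right) 169 = - \frac{1859}{2}$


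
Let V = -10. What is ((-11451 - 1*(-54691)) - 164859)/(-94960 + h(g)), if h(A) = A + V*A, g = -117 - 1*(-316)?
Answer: 121619/96751 ≈ 1.2570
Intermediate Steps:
g = 199 (g = -117 + 316 = 199)
h(A) = -9*A (h(A) = A - 10*A = -9*A)
((-11451 - 1*(-54691)) - 164859)/(-94960 + h(g)) = ((-11451 - 1*(-54691)) - 164859)/(-94960 - 9*199) = ((-11451 + 54691) - 164859)/(-94960 - 1791) = (43240 - 164859)/(-96751) = -121619*(-1/96751) = 121619/96751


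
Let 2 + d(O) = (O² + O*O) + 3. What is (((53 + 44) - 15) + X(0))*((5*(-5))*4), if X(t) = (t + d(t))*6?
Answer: -8800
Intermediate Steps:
d(O) = 1 + 2*O² (d(O) = -2 + ((O² + O*O) + 3) = -2 + ((O² + O²) + 3) = -2 + (2*O² + 3) = -2 + (3 + 2*O²) = 1 + 2*O²)
X(t) = 6 + 6*t + 12*t² (X(t) = (t + (1 + 2*t²))*6 = (1 + t + 2*t²)*6 = 6 + 6*t + 12*t²)
(((53 + 44) - 15) + X(0))*((5*(-5))*4) = (((53 + 44) - 15) + (6 + 6*0 + 12*0²))*((5*(-5))*4) = ((97 - 15) + (6 + 0 + 12*0))*(-25*4) = (82 + (6 + 0 + 0))*(-100) = (82 + 6)*(-100) = 88*(-100) = -8800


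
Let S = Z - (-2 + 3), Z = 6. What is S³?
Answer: 125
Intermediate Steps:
S = 5 (S = 6 - (-2 + 3) = 6 - 1*1 = 6 - 1 = 5)
S³ = 5³ = 125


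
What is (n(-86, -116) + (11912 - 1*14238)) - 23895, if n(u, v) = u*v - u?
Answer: -16159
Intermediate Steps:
n(u, v) = -u + u*v
(n(-86, -116) + (11912 - 1*14238)) - 23895 = (-86*(-1 - 116) + (11912 - 1*14238)) - 23895 = (-86*(-117) + (11912 - 14238)) - 23895 = (10062 - 2326) - 23895 = 7736 - 23895 = -16159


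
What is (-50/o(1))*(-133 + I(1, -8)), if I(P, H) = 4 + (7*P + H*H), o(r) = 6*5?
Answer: 290/3 ≈ 96.667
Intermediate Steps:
o(r) = 30
I(P, H) = 4 + H**2 + 7*P (I(P, H) = 4 + (7*P + H**2) = 4 + (H**2 + 7*P) = 4 + H**2 + 7*P)
(-50/o(1))*(-133 + I(1, -8)) = (-50/30)*(-133 + (4 + (-8)**2 + 7*1)) = (-50*1/30)*(-133 + (4 + 64 + 7)) = -5*(-133 + 75)/3 = -5/3*(-58) = 290/3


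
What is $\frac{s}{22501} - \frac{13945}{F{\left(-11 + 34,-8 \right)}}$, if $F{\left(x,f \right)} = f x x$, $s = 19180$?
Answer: $\frac{394946205}{95224232} \approx 4.1475$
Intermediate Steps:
$F{\left(x,f \right)} = f x^{2}$
$\frac{s}{22501} - \frac{13945}{F{\left(-11 + 34,-8 \right)}} = \frac{19180}{22501} - \frac{13945}{\left(-8\right) \left(-11 + 34\right)^{2}} = 19180 \cdot \frac{1}{22501} - \frac{13945}{\left(-8\right) 23^{2}} = \frac{19180}{22501} - \frac{13945}{\left(-8\right) 529} = \frac{19180}{22501} - \frac{13945}{-4232} = \frac{19180}{22501} - - \frac{13945}{4232} = \frac{19180}{22501} + \frac{13945}{4232} = \frac{394946205}{95224232}$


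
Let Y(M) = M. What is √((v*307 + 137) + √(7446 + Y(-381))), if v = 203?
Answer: √(62458 + 3*√785) ≈ 250.08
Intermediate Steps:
√((v*307 + 137) + √(7446 + Y(-381))) = √((203*307 + 137) + √(7446 - 381)) = √((62321 + 137) + √7065) = √(62458 + 3*√785)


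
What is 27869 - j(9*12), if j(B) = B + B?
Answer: 27653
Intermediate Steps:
j(B) = 2*B
27869 - j(9*12) = 27869 - 2*9*12 = 27869 - 2*108 = 27869 - 1*216 = 27869 - 216 = 27653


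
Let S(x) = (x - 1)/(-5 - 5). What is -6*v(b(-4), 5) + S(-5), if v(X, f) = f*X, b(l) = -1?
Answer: 153/5 ≈ 30.600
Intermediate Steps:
S(x) = 1/10 - x/10 (S(x) = (-1 + x)/(-10) = (-1 + x)*(-1/10) = 1/10 - x/10)
v(X, f) = X*f
-6*v(b(-4), 5) + S(-5) = -(-6)*5 + (1/10 - 1/10*(-5)) = -6*(-5) + (1/10 + 1/2) = 30 + 3/5 = 153/5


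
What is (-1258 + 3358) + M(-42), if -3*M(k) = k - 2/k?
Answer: 133181/63 ≈ 2114.0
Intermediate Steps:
M(k) = -k/3 + 2/(3*k) (M(k) = -(k - 2/k)/3 = -k/3 + 2/(3*k))
(-1258 + 3358) + M(-42) = (-1258 + 3358) + (1/3)*(2 - 1*(-42)**2)/(-42) = 2100 + (1/3)*(-1/42)*(2 - 1*1764) = 2100 + (1/3)*(-1/42)*(2 - 1764) = 2100 + (1/3)*(-1/42)*(-1762) = 2100 + 881/63 = 133181/63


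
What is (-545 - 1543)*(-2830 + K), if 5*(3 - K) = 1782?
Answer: 33234696/5 ≈ 6.6469e+6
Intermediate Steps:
K = -1767/5 (K = 3 - ⅕*1782 = 3 - 1782/5 = -1767/5 ≈ -353.40)
(-545 - 1543)*(-2830 + K) = (-545 - 1543)*(-2830 - 1767/5) = -2088*(-15917/5) = 33234696/5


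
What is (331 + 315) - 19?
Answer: 627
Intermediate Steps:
(331 + 315) - 19 = 646 - 19 = 627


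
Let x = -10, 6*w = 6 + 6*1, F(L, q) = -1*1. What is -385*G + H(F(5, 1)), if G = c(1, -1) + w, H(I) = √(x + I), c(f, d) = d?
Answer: -385 + I*√11 ≈ -385.0 + 3.3166*I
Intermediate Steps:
F(L, q) = -1
w = 2 (w = (6 + 6*1)/6 = (6 + 6)/6 = (⅙)*12 = 2)
H(I) = √(-10 + I)
G = 1 (G = -1 + 2 = 1)
-385*G + H(F(5, 1)) = -385*1 + √(-10 - 1) = -385 + √(-11) = -385 + I*√11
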